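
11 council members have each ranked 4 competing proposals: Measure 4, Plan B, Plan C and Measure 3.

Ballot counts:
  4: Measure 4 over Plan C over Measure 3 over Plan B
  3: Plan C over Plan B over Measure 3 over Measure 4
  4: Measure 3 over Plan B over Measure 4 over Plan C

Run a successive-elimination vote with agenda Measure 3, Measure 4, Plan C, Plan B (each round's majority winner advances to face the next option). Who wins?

Round 1: Measure 3 vs Measure 4 — 7–4, Measure 3 advances.
Round 2: Measure 3 vs Plan C — 4–7, Plan C advances.
Round 3: Plan C vs Plan B — 7–4, Plan C advances.
Plan C survives the agenda.

Plan C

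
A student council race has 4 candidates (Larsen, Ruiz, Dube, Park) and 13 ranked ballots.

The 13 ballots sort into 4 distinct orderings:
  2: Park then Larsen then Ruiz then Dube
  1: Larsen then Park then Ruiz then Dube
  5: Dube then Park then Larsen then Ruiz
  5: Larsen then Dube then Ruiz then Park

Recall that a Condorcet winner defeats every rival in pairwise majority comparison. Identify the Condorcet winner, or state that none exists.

Pairwise majorities:
Larsen–Ruiz: Larsen 13–0.
Larsen–Dube: Larsen 8–5.
Larsen vs Park: Park wins 7–6.
Ruiz–Dube: Dube 10–3.
Ruiz vs Park: Park, 8–5.
Dube vs Park: Dube preferred on 5+5 = 10 ballots; Dube wins 10–3.
Each candidate drops at least one matchup (Larsen loses to Park; Ruiz loses to Larsen; Dube loses to Larsen; Park loses to Dube); the cycle Larsen > Dube > Park > Larsen rules out a Condorcet winner.

none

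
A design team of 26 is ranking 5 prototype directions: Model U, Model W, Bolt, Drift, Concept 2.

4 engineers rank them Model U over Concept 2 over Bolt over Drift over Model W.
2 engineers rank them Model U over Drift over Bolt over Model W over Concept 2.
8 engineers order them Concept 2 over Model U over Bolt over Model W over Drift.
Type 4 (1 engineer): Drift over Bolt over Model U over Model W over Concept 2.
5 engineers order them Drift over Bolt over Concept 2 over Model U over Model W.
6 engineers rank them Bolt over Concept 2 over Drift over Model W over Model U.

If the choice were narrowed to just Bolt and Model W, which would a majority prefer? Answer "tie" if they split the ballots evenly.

Ballots ranking Bolt above Model W: 4 + 2 + 8 + 1 + 5 + 6 = 26.
Ballots ranking Model W above Bolt: 26 − 26 = 0.
Bolt wins the head-to-head 26–0.

Bolt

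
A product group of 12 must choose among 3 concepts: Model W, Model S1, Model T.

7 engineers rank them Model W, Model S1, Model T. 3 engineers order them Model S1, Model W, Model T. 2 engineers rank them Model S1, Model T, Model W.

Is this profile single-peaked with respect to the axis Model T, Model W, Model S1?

no

Axis positions: Model T=1, Model W=2, Model S1=3.
Ballot type 1 (peak Model W at position 2): ranking walks positions 2-3-1, expanding outward from the peak — single-peaked.
Ballot type 2 (peak Model S1 at position 3): ranking walks positions 3-2-1, expanding outward from the peak — single-peaked.
Ballot type 3: ranking walks positions 3-1-2; Model T is ranked above Model W even though Model W lies between Model T and the peak Model S1 on the axis — preferences dip and rise again. Not single-peaked.
Ballot type 3 violates single-peakedness, so the profile is not single-peaked on this axis.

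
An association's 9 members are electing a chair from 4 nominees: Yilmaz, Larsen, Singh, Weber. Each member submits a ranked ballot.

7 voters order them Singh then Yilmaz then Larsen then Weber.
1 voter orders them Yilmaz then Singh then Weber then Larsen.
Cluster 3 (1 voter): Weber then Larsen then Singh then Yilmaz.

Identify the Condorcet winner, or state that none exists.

Head-to-head results (9 voters):
Yilmaz vs Larsen: Yilmaz, 8–1.
Yilmaz vs Singh: Singh, 8–1.
Yilmaz vs Weber: 8 to 1, Yilmaz.
Larsen vs Singh: 1 for Larsen, 8 for Singh — Singh by 8–1.
Larsen vs Weber: Larsen preferred on 7 ballots; Larsen wins 7–2.
Singh vs Weber: Singh preferred on 7+1 = 8 ballots; Singh wins 8–1.
Singh wins every pairwise contest, so Singh is the Condorcet winner.

Singh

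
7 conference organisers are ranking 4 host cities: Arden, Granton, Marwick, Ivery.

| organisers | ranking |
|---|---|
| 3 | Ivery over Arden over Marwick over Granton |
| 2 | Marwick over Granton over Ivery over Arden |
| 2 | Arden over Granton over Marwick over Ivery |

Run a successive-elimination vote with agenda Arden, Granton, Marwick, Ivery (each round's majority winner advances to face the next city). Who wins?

Ivery

Round 1: Arden vs Granton — 5–2, Arden advances.
Round 2: Arden vs Marwick — 5–2, Arden advances.
Round 3: Arden vs Ivery — 2–5, Ivery advances.
The agenda winner is Ivery.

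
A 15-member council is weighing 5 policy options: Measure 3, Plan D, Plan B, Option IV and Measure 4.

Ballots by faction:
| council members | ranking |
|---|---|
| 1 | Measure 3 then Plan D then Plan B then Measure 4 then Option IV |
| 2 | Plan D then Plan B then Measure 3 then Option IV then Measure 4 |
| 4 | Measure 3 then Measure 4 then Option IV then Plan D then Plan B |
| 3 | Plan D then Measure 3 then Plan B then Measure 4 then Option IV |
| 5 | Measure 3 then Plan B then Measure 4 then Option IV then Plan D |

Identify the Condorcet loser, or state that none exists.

none

Pairwise majorities:
Measure 3–Plan D: Measure 3 10–5.
Measure 3 vs Plan B: Measure 3 wins 13–2.
Measure 3 vs Option IV: 1+2+4+3+5 = 15 for Measure 3, 0 for Option IV — Measure 3 by 15–0.
Measure 3 vs Measure 4: Measure 3 preferred on 1+2+4+3+5 = 15 ballots; Measure 3 wins 15–0.
Plan D vs Plan B: Plan D, 10–5.
Plan D vs Option IV: Plan D is ranked higher on 1+2+3 = 6 ballots, Option IV on 9. Option IV wins 9–6.
Plan D vs Measure 4: Measure 4 wins 9–6.
Plan B vs Option IV: 1+2+3+5 = 11 for Plan B, 4 for Option IV — Plan B by 11–4.
Plan B vs Measure 4: 1+2+3+5 = 11 for Plan B, 4 for Measure 4 — Plan B by 11–4.
Option IV vs Measure 4: Measure 4 wins 13–2.
Each option has at least one pairwise win (Measure 3 beats Plan D; Plan D beats Plan B; Plan B beats Option IV; Option IV beats Plan D; Measure 4 beats Plan D) — no Condorcet loser.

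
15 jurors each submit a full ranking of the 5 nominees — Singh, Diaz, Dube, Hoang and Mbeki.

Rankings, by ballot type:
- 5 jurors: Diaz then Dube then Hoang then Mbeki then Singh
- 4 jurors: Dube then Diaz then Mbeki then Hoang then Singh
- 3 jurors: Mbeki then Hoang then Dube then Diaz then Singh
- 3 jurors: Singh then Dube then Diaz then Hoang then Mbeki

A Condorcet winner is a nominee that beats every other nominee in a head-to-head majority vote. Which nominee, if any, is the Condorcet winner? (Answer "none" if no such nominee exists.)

Dube

Check each pair by majority over 15 ballots:
Singh vs Diaz: Diaz, 12–3.
Singh vs Dube: Dube wins 12–3.
Singh vs Hoang: Hoang wins 12–3.
Singh–Mbeki: Mbeki 12–3.
Diaz–Dube: Dube 10–5.
Diaz vs Hoang: Diaz, 12–3.
Diaz–Mbeki: Diaz 12–3.
Dube–Hoang: Dube 12–3.
Dube vs Mbeki: Dube wins 12–3.
Hoang vs Mbeki: Hoang, 8–7.
Dube beats each of Singh, Diaz, Hoang, Mbeki — Dube is the Condorcet winner.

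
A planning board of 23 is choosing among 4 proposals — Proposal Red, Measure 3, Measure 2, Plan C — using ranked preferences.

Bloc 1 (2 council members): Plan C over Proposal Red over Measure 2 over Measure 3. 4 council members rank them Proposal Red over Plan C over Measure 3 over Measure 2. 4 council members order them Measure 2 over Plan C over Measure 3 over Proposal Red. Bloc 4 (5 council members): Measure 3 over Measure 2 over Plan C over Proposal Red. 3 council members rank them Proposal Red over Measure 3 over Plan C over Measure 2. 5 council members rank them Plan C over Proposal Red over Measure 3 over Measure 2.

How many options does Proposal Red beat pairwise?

2

Proposal Red against each rival (23 council members):
Proposal Red vs Measure 3: Proposal Red wins 14–9.
Proposal Red–Measure 2: Proposal Red 14–9.
Proposal Red vs Plan C: 7 to 16, Plan C.
Proposal Red beats Measure 3, Measure 2; loses to Plan C — 2 pairwise wins.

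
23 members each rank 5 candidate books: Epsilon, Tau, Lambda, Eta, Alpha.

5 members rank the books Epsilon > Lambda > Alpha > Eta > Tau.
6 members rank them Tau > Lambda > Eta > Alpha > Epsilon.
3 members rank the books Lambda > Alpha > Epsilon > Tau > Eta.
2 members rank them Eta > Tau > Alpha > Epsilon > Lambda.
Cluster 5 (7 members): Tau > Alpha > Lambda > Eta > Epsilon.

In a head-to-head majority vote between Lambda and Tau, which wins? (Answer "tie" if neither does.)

Tau

Ballots ranking Lambda above Tau: 5 + 3 = 8.
Ballots ranking Tau above Lambda: 23 − 8 = 15.
Tau wins the head-to-head 15–8.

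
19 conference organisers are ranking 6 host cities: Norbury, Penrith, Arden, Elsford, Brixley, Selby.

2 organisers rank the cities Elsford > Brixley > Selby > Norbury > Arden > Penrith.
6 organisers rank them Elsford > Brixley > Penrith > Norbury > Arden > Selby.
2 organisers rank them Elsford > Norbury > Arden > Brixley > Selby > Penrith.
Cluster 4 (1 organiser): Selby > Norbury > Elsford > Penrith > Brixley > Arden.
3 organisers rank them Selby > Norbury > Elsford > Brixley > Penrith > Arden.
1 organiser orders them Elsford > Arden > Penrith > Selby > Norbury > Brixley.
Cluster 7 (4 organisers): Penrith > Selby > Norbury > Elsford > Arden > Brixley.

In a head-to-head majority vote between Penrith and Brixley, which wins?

Ballots ranking Penrith above Brixley: 1 + 1 + 4 = 6.
Ballots ranking Brixley above Penrith: 19 − 6 = 13.
Brixley wins the head-to-head 13–6.

Brixley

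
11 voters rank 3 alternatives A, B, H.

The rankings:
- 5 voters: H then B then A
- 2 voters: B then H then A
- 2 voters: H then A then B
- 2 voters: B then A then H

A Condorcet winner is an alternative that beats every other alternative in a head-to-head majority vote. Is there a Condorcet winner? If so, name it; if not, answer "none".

Check each pair by majority over 11 ballots:
A vs B: B wins 9–2.
A vs H: H, 9–2.
B vs H: 4 to 7, H.
H wins every pairwise contest, so H is the Condorcet winner.

H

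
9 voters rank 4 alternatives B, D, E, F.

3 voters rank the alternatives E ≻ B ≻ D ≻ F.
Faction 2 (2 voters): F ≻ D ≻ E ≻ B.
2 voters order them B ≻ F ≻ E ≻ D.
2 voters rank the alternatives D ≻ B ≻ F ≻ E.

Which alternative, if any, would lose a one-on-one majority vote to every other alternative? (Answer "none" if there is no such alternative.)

Pairwise majorities:
B vs D: 5 to 4, B.
B–E: E 5–4.
B vs F: B, 7–2.
D vs E: 4 to 5, E.
D–F: D 5–4.
E–F: F 6–3.
No alternative is winless: B beats D; D beats F; E beats B; F beats E. There is no Condorcet loser.

none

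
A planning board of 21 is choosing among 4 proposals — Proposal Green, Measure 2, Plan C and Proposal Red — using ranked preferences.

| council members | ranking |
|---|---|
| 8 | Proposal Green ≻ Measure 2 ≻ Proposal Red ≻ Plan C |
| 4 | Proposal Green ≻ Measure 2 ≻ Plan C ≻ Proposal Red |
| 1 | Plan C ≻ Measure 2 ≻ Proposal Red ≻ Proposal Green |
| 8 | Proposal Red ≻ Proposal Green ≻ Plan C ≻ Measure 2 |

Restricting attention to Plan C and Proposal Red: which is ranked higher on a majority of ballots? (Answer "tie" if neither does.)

Proposal Red

Ballots ranking Plan C above Proposal Red: 4 + 1 = 5.
Ballots ranking Proposal Red above Plan C: 21 − 5 = 16.
Proposal Red wins the head-to-head 16–5.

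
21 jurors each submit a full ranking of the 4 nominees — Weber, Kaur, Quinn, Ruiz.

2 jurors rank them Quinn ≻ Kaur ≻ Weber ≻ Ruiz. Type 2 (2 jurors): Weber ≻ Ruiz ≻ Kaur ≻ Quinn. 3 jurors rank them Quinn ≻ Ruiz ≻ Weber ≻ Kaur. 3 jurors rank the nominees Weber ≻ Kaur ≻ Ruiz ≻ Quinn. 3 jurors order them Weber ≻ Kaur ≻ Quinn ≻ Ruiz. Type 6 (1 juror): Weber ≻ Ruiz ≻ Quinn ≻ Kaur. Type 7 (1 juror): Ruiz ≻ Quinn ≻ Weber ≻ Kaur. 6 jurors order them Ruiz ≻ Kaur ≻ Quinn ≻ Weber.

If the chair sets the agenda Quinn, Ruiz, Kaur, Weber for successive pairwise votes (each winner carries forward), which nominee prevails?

Weber

Round 1: Quinn vs Ruiz — 8–13, Ruiz advances.
Round 2: Ruiz vs Kaur — 13–8, Ruiz advances.
Round 3: Ruiz vs Weber — 10–11, Weber advances.
The agenda winner is Weber.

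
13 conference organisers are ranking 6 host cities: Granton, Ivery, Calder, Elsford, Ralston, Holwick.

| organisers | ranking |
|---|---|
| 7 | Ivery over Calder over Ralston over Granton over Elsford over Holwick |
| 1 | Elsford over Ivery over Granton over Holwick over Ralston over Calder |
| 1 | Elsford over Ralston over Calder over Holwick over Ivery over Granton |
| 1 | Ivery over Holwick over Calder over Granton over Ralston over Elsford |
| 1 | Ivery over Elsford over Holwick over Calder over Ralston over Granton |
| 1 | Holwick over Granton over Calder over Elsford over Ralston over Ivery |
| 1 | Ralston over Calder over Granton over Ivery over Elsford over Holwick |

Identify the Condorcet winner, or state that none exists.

Ivery

Head-to-head results (13 organisers):
Granton vs Ivery: 2 to 11, Ivery.
Granton–Calder: Calder 11–2.
Granton vs Elsford: Granton, 10–3.
Granton vs Ralston: Ralston, 10–3.
Granton vs Holwick: Granton is ranked higher on 7+1+1 = 9 ballots, Holwick on 4. Granton wins 9–4.
Ivery vs Calder: 10 to 3, Ivery.
Ivery–Elsford: Ivery 10–3.
Ivery vs Ralston: Ivery wins 10–3.
Ivery vs Holwick: Ivery, 11–2.
Calder vs Elsford: Calder is ranked higher on 7+1+1+1 = 10 ballots, Elsford on 3. Calder wins 10–3.
Calder vs Ralston: Calder wins 10–3.
Calder vs Holwick: Calder wins 9–4.
Elsford vs Ralston: Ralston wins 9–4.
Elsford vs Holwick: Elsford is ranked higher on 7+1+1+1+1 = 11 ballots, Holwick on 2. Elsford wins 11–2.
Ralston vs Holwick: Ralston, 9–4.
Only Ivery has no losses; Ivery is the Condorcet winner.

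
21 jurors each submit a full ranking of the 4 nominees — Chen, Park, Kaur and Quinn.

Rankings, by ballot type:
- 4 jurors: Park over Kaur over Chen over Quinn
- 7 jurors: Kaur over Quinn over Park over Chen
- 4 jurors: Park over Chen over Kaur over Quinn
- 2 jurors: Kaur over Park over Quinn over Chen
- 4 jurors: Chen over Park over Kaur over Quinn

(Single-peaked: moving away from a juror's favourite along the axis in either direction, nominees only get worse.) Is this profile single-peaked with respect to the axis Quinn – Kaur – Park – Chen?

yes

Axis positions: Quinn=1, Kaur=2, Park=3, Chen=4.
Ballot type 1 (peak Park at position 3): ranking walks positions 3-2-4-1, expanding outward from the peak — single-peaked.
Ballot type 2 (peak Kaur at position 2): ranking walks positions 2-1-3-4, expanding outward from the peak — single-peaked.
Ballot type 3 (peak Park at position 3): ranking walks positions 3-4-2-1, expanding outward from the peak — single-peaked.
Ballot type 4 (peak Kaur at position 2): ranking walks positions 2-3-1-4, expanding outward from the peak — single-peaked.
Ballot type 5 (peak Chen at position 4): ranking walks positions 4-3-2-1, expanding outward from the peak — single-peaked.
Every ranking is single-peaked on this axis.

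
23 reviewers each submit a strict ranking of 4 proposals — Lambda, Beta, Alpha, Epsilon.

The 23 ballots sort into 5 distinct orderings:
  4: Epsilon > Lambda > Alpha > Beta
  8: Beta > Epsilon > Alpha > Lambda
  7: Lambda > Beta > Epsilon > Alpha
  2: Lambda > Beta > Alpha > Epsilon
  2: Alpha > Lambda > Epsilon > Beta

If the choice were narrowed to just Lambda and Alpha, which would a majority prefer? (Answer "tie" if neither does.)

Lambda

Ballots ranking Lambda above Alpha: 4 + 7 + 2 = 13.
Ballots ranking Alpha above Lambda: 23 − 13 = 10.
Lambda wins the head-to-head 13–10.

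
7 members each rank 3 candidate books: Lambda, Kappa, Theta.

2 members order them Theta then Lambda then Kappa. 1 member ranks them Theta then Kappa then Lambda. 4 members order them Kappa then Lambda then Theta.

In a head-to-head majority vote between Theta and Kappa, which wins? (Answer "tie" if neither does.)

Kappa

Ballots ranking Theta above Kappa: 2 + 1 = 3.
Ballots ranking Kappa above Theta: 7 − 3 = 4.
Kappa wins the head-to-head 4–3.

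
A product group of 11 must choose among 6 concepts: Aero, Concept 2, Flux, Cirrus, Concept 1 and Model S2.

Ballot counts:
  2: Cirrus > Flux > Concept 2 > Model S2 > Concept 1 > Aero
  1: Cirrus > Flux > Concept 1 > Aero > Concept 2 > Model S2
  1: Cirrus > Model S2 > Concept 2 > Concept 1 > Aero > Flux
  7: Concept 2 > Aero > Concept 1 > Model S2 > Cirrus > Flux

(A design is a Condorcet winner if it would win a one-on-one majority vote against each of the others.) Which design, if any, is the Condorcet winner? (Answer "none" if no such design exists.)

Concept 2

Check each pair by majority over 11 ballots:
Aero vs Concept 2: Aero preferred on 1 ballot; Concept 2 wins 10–1.
Aero vs Flux: 8 to 3, Aero.
Aero vs Cirrus: 7 to 4, Aero.
Aero vs Concept 1: Aero is ranked higher on 7 ballots, Concept 1 on 4. Aero wins 7–4.
Aero vs Model S2: Aero is ranked higher on 1+7 = 8 ballots, Model S2 on 3. Aero wins 8–3.
Concept 2 vs Flux: Concept 2 is ranked higher on 1+7 = 8 ballots, Flux on 3. Concept 2 wins 8–3.
Concept 2 vs Cirrus: Concept 2 is ranked higher on 7 ballots, Cirrus on 4. Concept 2 wins 7–4.
Concept 2 vs Concept 1: 2+1+7 = 10 for Concept 2, 1 for Concept 1 — Concept 2 by 10–1.
Concept 2 vs Model S2: Concept 2 is ranked higher on 2+1+7 = 10 ballots, Model S2 on 1. Concept 2 wins 10–1.
Flux vs Cirrus: 0 to 11, Cirrus.
Flux vs Concept 1: 2+1 = 3 for Flux, 8 for Concept 1 — Concept 1 by 8–3.
Flux vs Model S2: Flux preferred on 2+1 = 3 ballots; Model S2 wins 8–3.
Cirrus vs Concept 1: Cirrus is ranked higher on 2+1+1 = 4 ballots, Concept 1 on 7. Concept 1 wins 7–4.
Cirrus vs Model S2: Cirrus is ranked higher on 2+1+1 = 4 ballots, Model S2 on 7. Model S2 wins 7–4.
Concept 1 vs Model S2: 8 to 3, Concept 1.
Concept 2 beats each of Aero, Flux, Cirrus, Concept 1, Model S2 — Concept 2 is the Condorcet winner.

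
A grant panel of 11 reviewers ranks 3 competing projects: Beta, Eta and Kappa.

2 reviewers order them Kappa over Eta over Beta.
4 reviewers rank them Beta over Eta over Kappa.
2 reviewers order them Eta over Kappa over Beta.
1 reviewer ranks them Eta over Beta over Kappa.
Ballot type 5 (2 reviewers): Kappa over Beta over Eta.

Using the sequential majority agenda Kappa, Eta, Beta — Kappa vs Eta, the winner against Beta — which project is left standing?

Round 1: Kappa vs Eta — 4–7, Eta advances.
Round 2: Eta vs Beta — 5–6, Beta advances.
Beta survives the agenda.

Beta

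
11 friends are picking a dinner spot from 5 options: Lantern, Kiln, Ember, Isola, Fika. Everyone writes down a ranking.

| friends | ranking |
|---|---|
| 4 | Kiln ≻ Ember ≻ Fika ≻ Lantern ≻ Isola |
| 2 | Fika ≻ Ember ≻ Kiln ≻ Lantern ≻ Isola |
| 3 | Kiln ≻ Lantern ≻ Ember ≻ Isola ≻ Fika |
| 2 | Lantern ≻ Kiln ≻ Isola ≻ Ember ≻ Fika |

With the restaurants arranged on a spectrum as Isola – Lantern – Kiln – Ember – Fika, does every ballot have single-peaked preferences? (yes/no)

yes

Axis positions: Isola=1, Lantern=2, Kiln=3, Ember=4, Fika=5.
Ballot type 1 (peak Kiln at position 3): ranking walks positions 3-4-5-2-1, expanding outward from the peak — single-peaked.
Ballot type 2 (peak Fika at position 5): ranking walks positions 5-4-3-2-1, expanding outward from the peak — single-peaked.
Ballot type 3 (peak Kiln at position 3): ranking walks positions 3-2-4-1-5, expanding outward from the peak — single-peaked.
Ballot type 4 (peak Lantern at position 2): ranking walks positions 2-3-1-4-5, expanding outward from the peak — single-peaked.
Every ranking is single-peaked on this axis.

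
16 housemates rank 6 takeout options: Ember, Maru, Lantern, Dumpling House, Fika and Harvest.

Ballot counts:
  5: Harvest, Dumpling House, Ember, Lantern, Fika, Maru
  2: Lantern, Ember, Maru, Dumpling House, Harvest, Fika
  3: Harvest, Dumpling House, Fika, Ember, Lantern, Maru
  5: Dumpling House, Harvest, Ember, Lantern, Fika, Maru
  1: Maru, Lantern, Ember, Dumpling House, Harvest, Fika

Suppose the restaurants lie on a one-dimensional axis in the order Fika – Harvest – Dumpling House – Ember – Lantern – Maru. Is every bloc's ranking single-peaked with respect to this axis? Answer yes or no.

Axis positions: Fika=1, Harvest=2, Dumpling House=3, Ember=4, Lantern=5, Maru=6.
Bloc 1 (peak Harvest at position 2): ranking walks positions 2-3-4-5-1-6, expanding outward from the peak — single-peaked.
Bloc 2 (peak Lantern at position 5): ranking walks positions 5-4-6-3-2-1, expanding outward from the peak — single-peaked.
Bloc 3 (peak Harvest at position 2): ranking walks positions 2-3-1-4-5-6, expanding outward from the peak — single-peaked.
Bloc 4 (peak Dumpling House at position 3): ranking walks positions 3-2-4-5-1-6, expanding outward from the peak — single-peaked.
Bloc 5 (peak Maru at position 6): ranking walks positions 6-5-4-3-2-1, expanding outward from the peak — single-peaked.
Every ranking is single-peaked on this axis.

yes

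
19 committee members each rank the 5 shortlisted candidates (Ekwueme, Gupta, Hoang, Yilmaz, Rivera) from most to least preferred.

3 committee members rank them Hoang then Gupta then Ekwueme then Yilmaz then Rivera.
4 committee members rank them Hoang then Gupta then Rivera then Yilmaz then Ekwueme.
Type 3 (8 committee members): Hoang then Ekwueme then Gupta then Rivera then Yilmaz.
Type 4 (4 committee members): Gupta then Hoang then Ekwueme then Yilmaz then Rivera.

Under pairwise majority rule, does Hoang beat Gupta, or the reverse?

Ballots ranking Hoang above Gupta: 3 + 4 + 8 = 15.
Ballots ranking Gupta above Hoang: 19 − 15 = 4.
Hoang wins the head-to-head 15–4.

Hoang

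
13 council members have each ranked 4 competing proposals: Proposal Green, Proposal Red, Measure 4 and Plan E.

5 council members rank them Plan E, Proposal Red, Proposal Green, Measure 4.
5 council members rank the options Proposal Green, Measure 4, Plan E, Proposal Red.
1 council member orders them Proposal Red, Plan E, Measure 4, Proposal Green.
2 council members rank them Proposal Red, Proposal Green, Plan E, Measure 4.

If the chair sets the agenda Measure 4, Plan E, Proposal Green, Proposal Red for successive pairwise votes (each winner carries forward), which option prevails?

Round 1: Measure 4 vs Plan E — 5–8, Plan E advances.
Round 2: Plan E vs Proposal Green — 6–7, Proposal Green advances.
Round 3: Proposal Green vs Proposal Red — 5–8, Proposal Red advances.
Proposal Red survives the agenda.

Proposal Red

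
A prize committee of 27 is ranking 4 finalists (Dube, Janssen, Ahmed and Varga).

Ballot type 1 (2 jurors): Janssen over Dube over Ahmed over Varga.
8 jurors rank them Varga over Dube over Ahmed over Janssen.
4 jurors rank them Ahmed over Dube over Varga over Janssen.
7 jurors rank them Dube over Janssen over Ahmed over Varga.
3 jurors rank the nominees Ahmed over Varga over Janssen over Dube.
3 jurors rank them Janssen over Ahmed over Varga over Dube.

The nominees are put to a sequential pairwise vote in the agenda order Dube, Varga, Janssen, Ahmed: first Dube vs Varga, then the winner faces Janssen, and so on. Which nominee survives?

Round 1: Dube vs Varga — 13–14, Varga advances.
Round 2: Varga vs Janssen — 15–12, Varga advances.
Round 3: Varga vs Ahmed — 8–19, Ahmed advances.
Ahmed survives the agenda.

Ahmed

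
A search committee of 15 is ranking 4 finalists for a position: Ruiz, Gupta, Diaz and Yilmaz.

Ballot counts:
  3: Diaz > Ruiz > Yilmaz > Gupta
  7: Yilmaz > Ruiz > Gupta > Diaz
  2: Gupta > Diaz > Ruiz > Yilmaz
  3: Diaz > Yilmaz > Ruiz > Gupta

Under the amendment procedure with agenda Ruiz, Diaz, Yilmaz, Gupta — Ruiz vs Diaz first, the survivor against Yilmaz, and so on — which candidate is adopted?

Gupta

Round 1: Ruiz vs Diaz — 7–8, Diaz advances.
Round 2: Diaz vs Yilmaz — 8–7, Diaz advances.
Round 3: Diaz vs Gupta — 6–9, Gupta advances.
The agenda winner is Gupta.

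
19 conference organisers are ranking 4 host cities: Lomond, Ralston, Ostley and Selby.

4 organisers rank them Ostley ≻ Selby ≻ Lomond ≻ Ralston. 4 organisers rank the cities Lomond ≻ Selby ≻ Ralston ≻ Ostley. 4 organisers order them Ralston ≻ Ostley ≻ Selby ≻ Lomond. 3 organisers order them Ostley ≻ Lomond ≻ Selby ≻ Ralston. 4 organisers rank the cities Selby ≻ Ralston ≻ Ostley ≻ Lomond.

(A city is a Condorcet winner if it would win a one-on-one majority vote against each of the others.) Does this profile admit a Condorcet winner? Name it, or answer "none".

Head-to-head results (19 organisers):
Lomond vs Ralston: Lomond preferred on 4+4+3 = 11 ballots; Lomond wins 11–8.
Lomond vs Ostley: 4 to 15, Ostley.
Lomond vs Selby: 4+3 = 7 for Lomond, 12 for Selby — Selby by 12–7.
Ralston vs Ostley: Ralston preferred on 4+4+4 = 12 ballots; Ralston wins 12–7.
Ralston vs Selby: 4 for Ralston, 15 for Selby — Selby by 15–4.
Ostley vs Selby: Ostley preferred on 4+4+3 = 11 ballots; Ostley wins 11–8.
Each city drops at least one matchup (Lomond loses to Ostley; Ralston loses to Lomond; Ostley loses to Ralston; Selby loses to Ostley); the cycle Lomond → Ralston → Ostley → Lomond rules out a Condorcet winner.

none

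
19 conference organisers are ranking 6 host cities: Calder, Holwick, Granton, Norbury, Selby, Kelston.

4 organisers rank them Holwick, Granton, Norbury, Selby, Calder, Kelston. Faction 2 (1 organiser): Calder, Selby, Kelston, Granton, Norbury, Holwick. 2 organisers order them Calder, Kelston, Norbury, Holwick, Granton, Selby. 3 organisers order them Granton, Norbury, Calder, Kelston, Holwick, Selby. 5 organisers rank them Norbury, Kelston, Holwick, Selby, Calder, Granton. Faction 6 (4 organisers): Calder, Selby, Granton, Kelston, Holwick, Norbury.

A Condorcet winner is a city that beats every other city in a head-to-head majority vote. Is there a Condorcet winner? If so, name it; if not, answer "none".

none

Check each pair by majority over 19 ballots:
Calder vs Holwick: 10 to 9, Calder.
Calder vs Granton: 1+2+5+4 = 12 for Calder, 7 for Granton — Calder by 12–7.
Calder vs Norbury: Calder preferred on 1+2+4 = 7 ballots; Norbury wins 12–7.
Calder vs Selby: Calder preferred on 1+2+3+4 = 10 ballots; Calder wins 10–9.
Calder vs Kelston: Calder preferred on 4+1+2+3+4 = 14 ballots; Calder wins 14–5.
Holwick vs Granton: Holwick preferred on 4+2+5 = 11 ballots; Holwick wins 11–8.
Holwick vs Norbury: Holwick preferred on 4+4 = 8 ballots; Norbury wins 11–8.
Holwick vs Selby: Holwick preferred on 4+2+3+5 = 14 ballots; Holwick wins 14–5.
Holwick vs Kelston: Holwick is ranked higher on 4 ballots, Kelston on 15. Kelston wins 15–4.
Granton vs Norbury: Granton is ranked higher on 4+1+3+4 = 12 ballots, Norbury on 7. Granton wins 12–7.
Granton vs Selby: Granton is ranked higher on 4+2+3 = 9 ballots, Selby on 10. Selby wins 10–9.
Granton vs Kelston: 11 to 8, Granton.
Norbury vs Selby: Norbury is ranked higher on 4+2+3+5 = 14 ballots, Selby on 5. Norbury wins 14–5.
Norbury vs Kelston: 12 to 7, Norbury.
Selby vs Kelston: Selby preferred on 4+1+4 = 9 ballots; Kelston wins 10–9.
Each city drops at least one matchup (Calder loses to Norbury; Holwick loses to Calder; Granton loses to Calder; Norbury loses to Granton; Selby loses to Calder; Kelston loses to Calder); the cycle Calder > Granton > Norbury > Calder rules out a Condorcet winner.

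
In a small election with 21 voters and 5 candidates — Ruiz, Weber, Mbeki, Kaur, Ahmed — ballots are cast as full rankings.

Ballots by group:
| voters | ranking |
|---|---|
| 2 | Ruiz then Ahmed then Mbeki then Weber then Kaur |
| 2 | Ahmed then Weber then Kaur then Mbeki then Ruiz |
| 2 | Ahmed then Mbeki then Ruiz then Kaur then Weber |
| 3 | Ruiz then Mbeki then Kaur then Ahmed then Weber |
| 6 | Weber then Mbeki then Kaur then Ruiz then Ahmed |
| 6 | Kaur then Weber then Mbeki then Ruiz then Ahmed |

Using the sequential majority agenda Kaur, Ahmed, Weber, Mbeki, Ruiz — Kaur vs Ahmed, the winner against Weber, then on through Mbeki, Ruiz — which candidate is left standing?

Round 1: Kaur vs Ahmed — 15–6, Kaur advances.
Round 2: Kaur vs Weber — 11–10, Kaur advances.
Round 3: Kaur vs Mbeki — 8–13, Mbeki advances.
Round 4: Mbeki vs Ruiz — 16–5, Mbeki advances.
The agenda winner is Mbeki.

Mbeki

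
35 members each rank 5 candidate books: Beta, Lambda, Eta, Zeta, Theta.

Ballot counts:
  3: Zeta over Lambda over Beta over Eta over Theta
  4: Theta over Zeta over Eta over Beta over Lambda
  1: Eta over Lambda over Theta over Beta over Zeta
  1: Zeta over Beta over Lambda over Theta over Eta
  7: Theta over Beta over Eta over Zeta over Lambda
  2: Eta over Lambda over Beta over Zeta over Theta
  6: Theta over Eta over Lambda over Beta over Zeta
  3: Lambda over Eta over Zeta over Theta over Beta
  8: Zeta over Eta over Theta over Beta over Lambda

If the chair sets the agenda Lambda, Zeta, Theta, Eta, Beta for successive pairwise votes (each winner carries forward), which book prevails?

Theta

Round 1: Lambda vs Zeta — 12–23, Zeta advances.
Round 2: Zeta vs Theta — 17–18, Theta advances.
Round 3: Theta vs Eta — 18–17, Theta advances.
Round 4: Theta vs Beta — 29–6, Theta advances.
The agenda winner is Theta.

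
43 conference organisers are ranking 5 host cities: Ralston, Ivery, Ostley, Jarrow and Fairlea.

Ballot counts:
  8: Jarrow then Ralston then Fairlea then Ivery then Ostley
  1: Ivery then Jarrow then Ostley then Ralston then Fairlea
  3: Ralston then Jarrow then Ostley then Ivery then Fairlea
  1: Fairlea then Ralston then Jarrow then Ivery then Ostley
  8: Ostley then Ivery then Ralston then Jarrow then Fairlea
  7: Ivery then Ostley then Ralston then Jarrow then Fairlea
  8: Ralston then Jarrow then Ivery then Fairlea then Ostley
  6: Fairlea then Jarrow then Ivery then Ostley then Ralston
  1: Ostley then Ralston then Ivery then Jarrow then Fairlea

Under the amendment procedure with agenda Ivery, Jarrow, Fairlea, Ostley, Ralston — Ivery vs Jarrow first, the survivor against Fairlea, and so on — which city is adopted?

Ralston

Round 1: Ivery vs Jarrow — 17–26, Jarrow advances.
Round 2: Jarrow vs Fairlea — 36–7, Jarrow advances.
Round 3: Jarrow vs Ostley — 27–16, Jarrow advances.
Round 4: Jarrow vs Ralston — 15–28, Ralston advances.
The agenda winner is Ralston.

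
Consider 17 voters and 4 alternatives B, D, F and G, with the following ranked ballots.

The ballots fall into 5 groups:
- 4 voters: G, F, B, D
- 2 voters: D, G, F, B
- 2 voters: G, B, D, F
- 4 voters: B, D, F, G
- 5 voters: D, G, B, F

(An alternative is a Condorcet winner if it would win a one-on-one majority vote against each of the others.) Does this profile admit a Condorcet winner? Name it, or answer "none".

Check each pair by majority over 17 ballots:
B vs D: B is ranked higher on 4+2+4 = 10 ballots, D on 7. B wins 10–7.
B vs F: B is ranked higher on 2+4+5 = 11 ballots, F on 6. B wins 11–6.
B vs G: B is ranked higher on 4 ballots, G on 13. G wins 13–4.
D vs F: 2+2+4+5 = 13 for D, 4 for F — D by 13–4.
D vs G: D is ranked higher on 2+4+5 = 11 ballots, G on 6. D wins 11–6.
F vs G: F preferred on 4 ballots; G wins 13–4.
Each alternative drops at least one matchup (B loses to G; D loses to B; F loses to B; G loses to D); the cycle B beats D beats G beats B rules out a Condorcet winner.

none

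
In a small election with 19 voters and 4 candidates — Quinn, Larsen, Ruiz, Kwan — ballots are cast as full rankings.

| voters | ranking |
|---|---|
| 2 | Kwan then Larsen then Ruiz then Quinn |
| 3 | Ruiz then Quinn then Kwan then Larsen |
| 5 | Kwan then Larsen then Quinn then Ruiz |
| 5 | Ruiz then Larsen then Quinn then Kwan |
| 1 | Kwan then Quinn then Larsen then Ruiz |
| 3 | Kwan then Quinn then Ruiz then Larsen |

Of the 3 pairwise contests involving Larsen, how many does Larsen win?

Larsen against each rival (19 voters):
Larsen vs Quinn: Larsen wins 12–7.
Larsen vs Ruiz: Ruiz, 11–8.
Larsen–Kwan: Kwan 14–5.
Larsen beats Quinn; loses to Ruiz, Kwan — 1 pairwise win.

1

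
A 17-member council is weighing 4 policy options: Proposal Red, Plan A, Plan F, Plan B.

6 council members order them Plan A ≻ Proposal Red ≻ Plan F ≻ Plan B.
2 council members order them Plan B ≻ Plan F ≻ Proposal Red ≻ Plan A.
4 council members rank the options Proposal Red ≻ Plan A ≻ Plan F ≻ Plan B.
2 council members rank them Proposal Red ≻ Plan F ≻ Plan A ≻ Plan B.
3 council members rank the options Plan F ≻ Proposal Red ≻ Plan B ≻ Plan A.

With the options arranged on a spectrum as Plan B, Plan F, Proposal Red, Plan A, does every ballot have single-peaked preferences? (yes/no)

yes

Axis positions: Plan B=1, Plan F=2, Proposal Red=3, Plan A=4.
Group 1 (peak Plan A at position 4): ranking walks positions 4-3-2-1, expanding outward from the peak — single-peaked.
Group 2 (peak Plan B at position 1): ranking walks positions 1-2-3-4, expanding outward from the peak — single-peaked.
Group 3 (peak Proposal Red at position 3): ranking walks positions 3-4-2-1, expanding outward from the peak — single-peaked.
Group 4 (peak Proposal Red at position 3): ranking walks positions 3-2-4-1, expanding outward from the peak — single-peaked.
Group 5 (peak Plan F at position 2): ranking walks positions 2-3-1-4, expanding outward from the peak — single-peaked.
Every ranking is single-peaked on this axis.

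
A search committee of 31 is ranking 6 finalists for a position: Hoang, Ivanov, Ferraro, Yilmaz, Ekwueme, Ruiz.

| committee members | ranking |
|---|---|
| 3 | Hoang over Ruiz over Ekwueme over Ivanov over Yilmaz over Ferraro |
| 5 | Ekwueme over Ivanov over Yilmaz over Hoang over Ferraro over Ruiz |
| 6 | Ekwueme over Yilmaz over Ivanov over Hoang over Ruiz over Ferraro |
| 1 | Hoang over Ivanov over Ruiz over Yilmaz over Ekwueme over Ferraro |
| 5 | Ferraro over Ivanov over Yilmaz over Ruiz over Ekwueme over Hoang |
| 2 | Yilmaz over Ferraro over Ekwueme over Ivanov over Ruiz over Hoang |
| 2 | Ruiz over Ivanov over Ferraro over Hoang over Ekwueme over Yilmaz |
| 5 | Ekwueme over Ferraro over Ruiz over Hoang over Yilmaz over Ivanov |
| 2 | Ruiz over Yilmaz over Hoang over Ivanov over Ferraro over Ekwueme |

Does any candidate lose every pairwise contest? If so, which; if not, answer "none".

Pairwise majorities:
Hoang–Ivanov: Ivanov 20–11.
Hoang vs Ferraro: 17 to 14, Hoang.
Hoang vs Yilmaz: Hoang preferred on 3+1+2+5 = 11 ballots; Yilmaz wins 20–11.
Hoang vs Ekwueme: Ekwueme wins 23–8.
Hoang vs Ruiz: Ruiz wins 16–15.
Ivanov vs Ferraro: Ivanov wins 19–12.
Ivanov–Yilmaz: Ivanov 16–15.
Ivanov vs Ekwueme: 1+5+2+2 = 10 for Ivanov, 21 for Ekwueme — Ekwueme by 21–10.
Ivanov vs Ruiz: Ivanov is ranked higher on 5+6+1+5+2 = 19 ballots, Ruiz on 12. Ivanov wins 19–12.
Ferraro vs Yilmaz: Ferraro is ranked higher on 5+2+5 = 12 ballots, Yilmaz on 19. Yilmaz wins 19–12.
Ferraro vs Ekwueme: Ekwueme wins 20–11.
Ferraro–Ruiz: Ferraro 17–14.
Yilmaz vs Ekwueme: Yilmaz is ranked higher on 1+5+2+2 = 10 ballots, Ekwueme on 21. Ekwueme wins 21–10.
Yilmaz vs Ruiz: Yilmaz preferred on 5+6+5+2 = 18 ballots; Yilmaz wins 18–13.
Ekwueme vs Ruiz: Ekwueme, 18–13.
Every candidate wins at least one matchup (Hoang beats Ferraro; Ivanov beats Hoang; Ferraro beats Ruiz; Yilmaz beats Hoang; Ekwueme beats Hoang; Ruiz beats Hoang), so there is no Condorcet loser.

none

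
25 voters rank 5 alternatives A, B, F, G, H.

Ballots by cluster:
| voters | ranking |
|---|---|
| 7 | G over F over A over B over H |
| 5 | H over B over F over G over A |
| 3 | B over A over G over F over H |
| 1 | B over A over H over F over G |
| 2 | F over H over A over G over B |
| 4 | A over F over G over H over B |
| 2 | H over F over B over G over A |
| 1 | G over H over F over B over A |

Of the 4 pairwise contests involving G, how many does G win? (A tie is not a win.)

3

G against each rival (25 voters):
G vs A: G, 15–10.
G vs B: 14 to 11, G.
G vs F: G preferred on 7+3+1 = 11 ballots; F wins 14–11.
G–H: G 15–10.
G beats A, B, H; loses to F — 3 pairwise wins.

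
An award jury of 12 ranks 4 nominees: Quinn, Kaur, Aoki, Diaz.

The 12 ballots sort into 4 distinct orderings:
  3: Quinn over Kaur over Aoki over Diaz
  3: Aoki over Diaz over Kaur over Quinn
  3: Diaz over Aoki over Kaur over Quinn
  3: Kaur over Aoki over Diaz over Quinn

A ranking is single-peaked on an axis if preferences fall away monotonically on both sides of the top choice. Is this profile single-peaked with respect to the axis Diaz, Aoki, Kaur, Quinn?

Axis positions: Diaz=1, Aoki=2, Kaur=3, Quinn=4.
Faction 1 (peak Quinn at position 4): ranking walks positions 4-3-2-1, expanding outward from the peak — single-peaked.
Faction 2 (peak Aoki at position 2): ranking walks positions 2-1-3-4, expanding outward from the peak — single-peaked.
Faction 3 (peak Diaz at position 1): ranking walks positions 1-2-3-4, expanding outward from the peak — single-peaked.
Faction 4 (peak Kaur at position 3): ranking walks positions 3-2-1-4, expanding outward from the peak — single-peaked.
Every ranking is single-peaked on this axis.

yes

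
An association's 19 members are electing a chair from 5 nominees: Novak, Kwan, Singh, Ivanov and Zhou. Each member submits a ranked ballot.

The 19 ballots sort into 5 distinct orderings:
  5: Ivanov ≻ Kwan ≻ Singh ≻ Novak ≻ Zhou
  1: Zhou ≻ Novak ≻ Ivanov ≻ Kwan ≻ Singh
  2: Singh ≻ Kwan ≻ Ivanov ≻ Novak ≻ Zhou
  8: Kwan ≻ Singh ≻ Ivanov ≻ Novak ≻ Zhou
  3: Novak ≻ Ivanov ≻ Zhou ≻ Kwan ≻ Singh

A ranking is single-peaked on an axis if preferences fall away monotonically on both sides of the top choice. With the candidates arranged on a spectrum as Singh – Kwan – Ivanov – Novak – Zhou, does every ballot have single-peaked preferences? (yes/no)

Axis positions: Singh=1, Kwan=2, Ivanov=3, Novak=4, Zhou=5.
Group 1 (peak Ivanov at position 3): ranking walks positions 3-2-1-4-5, expanding outward from the peak — single-peaked.
Group 2 (peak Zhou at position 5): ranking walks positions 5-4-3-2-1, expanding outward from the peak — single-peaked.
Group 3 (peak Singh at position 1): ranking walks positions 1-2-3-4-5, expanding outward from the peak — single-peaked.
Group 4 (peak Kwan at position 2): ranking walks positions 2-1-3-4-5, expanding outward from the peak — single-peaked.
Group 5 (peak Novak at position 4): ranking walks positions 4-3-5-2-1, expanding outward from the peak — single-peaked.
Every ranking is single-peaked on this axis.

yes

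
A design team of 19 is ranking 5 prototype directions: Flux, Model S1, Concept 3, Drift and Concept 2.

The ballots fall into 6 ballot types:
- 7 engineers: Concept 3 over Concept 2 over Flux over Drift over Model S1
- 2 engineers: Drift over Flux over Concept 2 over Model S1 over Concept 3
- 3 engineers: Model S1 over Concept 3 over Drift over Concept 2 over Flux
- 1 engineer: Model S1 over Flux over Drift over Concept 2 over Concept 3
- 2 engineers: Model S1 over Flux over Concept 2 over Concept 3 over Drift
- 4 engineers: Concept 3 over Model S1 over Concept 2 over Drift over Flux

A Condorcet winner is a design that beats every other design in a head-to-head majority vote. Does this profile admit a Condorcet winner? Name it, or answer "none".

Check each pair by majority over 19 ballots:
Flux–Model S1: Model S1 10–9.
Flux–Concept 3: Concept 3 14–5.
Flux–Drift: Flux 10–9.
Flux vs Concept 2: Concept 2, 14–5.
Model S1–Concept 3: Concept 3 11–8.
Model S1 vs Drift: Model S1 wins 10–9.
Model S1 vs Concept 2: Model S1 wins 10–9.
Concept 3–Drift: Concept 3 16–3.
Concept 3–Concept 2: Concept 3 14–5.
Drift–Concept 2: Concept 2 13–6.
Concept 3 wins every pairwise contest, so Concept 3 is the Condorcet winner.

Concept 3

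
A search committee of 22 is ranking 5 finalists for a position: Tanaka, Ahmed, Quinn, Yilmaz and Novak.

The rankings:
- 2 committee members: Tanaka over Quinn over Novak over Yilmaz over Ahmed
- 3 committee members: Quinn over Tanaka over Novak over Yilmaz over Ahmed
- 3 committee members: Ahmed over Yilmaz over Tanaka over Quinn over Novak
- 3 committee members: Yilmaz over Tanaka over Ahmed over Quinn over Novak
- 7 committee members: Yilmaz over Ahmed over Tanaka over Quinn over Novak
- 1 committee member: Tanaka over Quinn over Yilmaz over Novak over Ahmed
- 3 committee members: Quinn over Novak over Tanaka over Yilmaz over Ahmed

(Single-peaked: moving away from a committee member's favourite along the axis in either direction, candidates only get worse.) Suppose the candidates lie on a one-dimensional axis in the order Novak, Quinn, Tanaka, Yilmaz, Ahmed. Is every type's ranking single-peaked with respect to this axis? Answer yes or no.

Axis positions: Novak=1, Quinn=2, Tanaka=3, Yilmaz=4, Ahmed=5.
Type 1 (peak Tanaka at position 3): ranking walks positions 3-2-1-4-5, expanding outward from the peak — single-peaked.
Type 2 (peak Quinn at position 2): ranking walks positions 2-3-1-4-5, expanding outward from the peak — single-peaked.
Type 3 (peak Ahmed at position 5): ranking walks positions 5-4-3-2-1, expanding outward from the peak — single-peaked.
Type 4 (peak Yilmaz at position 4): ranking walks positions 4-3-5-2-1, expanding outward from the peak — single-peaked.
Type 5 (peak Yilmaz at position 4): ranking walks positions 4-5-3-2-1, expanding outward from the peak — single-peaked.
Type 6 (peak Tanaka at position 3): ranking walks positions 3-2-4-1-5, expanding outward from the peak — single-peaked.
Type 7 (peak Quinn at position 2): ranking walks positions 2-1-3-4-5, expanding outward from the peak — single-peaked.
Every ranking is single-peaked on this axis.

yes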